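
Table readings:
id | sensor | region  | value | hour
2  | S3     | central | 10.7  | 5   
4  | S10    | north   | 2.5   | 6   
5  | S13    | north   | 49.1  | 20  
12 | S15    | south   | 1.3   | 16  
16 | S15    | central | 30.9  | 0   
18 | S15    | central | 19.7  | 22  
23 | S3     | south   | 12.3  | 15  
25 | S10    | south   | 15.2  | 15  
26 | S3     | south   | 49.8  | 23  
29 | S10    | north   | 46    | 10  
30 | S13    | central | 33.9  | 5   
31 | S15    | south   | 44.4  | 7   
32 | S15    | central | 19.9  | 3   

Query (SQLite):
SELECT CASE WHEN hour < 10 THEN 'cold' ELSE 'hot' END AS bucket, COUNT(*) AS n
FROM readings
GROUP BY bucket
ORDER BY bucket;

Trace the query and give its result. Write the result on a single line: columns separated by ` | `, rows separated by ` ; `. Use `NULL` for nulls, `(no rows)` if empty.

cold | 6 ; hot | 7

Bucket rows by hour < 10 → 'cold' else 'hot'; count each bucket.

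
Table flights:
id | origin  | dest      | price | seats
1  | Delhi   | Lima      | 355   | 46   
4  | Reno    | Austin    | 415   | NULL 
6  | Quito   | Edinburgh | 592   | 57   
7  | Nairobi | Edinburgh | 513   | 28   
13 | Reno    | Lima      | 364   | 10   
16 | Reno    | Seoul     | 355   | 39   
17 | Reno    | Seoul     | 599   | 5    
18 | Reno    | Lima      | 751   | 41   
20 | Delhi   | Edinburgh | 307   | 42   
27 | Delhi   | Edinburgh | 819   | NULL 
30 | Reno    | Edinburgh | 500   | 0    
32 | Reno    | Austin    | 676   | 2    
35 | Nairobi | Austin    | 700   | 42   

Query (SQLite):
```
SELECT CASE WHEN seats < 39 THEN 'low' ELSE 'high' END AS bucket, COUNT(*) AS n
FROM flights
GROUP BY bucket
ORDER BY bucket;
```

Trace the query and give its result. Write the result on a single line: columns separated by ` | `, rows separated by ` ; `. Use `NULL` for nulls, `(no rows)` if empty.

high | 8 ; low | 5

Bucket rows by seats < 39 → 'low' else 'high'; count each bucket.
NULL < 39 is unknown, so NULL seats falls into ELSE → 'high'.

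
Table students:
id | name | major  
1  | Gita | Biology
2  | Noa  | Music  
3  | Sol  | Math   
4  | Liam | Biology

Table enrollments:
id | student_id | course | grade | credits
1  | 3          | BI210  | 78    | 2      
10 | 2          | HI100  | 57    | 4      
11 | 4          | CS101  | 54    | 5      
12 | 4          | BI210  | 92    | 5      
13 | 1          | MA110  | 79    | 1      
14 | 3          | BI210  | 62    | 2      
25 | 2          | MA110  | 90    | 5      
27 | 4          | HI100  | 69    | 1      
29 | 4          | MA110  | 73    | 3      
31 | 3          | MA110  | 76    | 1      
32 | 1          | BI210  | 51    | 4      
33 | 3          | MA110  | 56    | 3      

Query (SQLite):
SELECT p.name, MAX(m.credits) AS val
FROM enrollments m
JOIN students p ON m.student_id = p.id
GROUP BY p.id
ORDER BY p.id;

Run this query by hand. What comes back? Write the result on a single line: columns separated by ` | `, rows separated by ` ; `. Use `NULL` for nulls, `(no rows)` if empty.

Gita | 4 ; Noa | 5 ; Sol | 3 ; Liam | 5

Join each enrollments row to its students via student_id.
Group joined rows by students.id; compute MAX(m.credits) per group.
  1: ids {13, 32} → MAX(m.credits)=4
  2: ids {10, 25} → MAX(m.credits)=5
  3: ids {1, 14, 31, 33} → MAX(m.credits)=3
  4: ids {11, 12, 27, 29} → MAX(m.credits)=5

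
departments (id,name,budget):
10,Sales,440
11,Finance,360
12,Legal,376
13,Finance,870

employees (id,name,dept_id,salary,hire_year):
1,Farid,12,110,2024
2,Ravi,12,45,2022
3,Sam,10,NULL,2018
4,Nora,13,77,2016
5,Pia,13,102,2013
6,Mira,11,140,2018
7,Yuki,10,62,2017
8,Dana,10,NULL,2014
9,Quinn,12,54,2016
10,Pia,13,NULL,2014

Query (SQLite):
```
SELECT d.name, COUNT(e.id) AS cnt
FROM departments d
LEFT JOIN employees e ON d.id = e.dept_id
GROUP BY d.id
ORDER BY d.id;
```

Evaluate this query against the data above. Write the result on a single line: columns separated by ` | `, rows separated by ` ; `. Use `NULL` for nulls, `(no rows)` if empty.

Sales | 3 ; Finance | 1 ; Legal | 3 ; Finance | 3

LEFT JOIN keeps every departments row; unmatched ones get NULL for employees columns.
Group by departments.id and compute COUNT(e.id). COUNT(col) of an all-NULL group is 0.
  10: ids {3, 7, 8} → COUNT(e.id)=3
  11: ids {6} → COUNT(e.id)=1
  12: ids {1, 2, 9} → COUNT(e.id)=3
  13: ids {4, 5, 10} → COUNT(e.id)=3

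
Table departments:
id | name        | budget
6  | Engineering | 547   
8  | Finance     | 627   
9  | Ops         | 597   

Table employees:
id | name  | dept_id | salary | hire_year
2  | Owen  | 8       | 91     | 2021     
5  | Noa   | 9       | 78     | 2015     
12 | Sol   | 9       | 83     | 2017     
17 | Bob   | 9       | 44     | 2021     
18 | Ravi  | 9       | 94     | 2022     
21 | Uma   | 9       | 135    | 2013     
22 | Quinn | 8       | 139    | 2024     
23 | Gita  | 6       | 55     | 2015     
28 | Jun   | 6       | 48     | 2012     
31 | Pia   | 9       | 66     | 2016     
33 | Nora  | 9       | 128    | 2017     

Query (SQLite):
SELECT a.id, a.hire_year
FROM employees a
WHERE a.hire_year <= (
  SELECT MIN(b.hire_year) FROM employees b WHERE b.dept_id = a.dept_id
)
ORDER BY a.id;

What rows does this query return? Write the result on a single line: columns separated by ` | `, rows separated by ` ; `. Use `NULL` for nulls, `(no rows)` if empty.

2 | 2021 ; 21 | 2013 ; 28 | 2012

For each employees row a, compute MIN(hire_year) over rows sharing a.dept_id.
Keep row a if a.hire_year <= that per-group MIN.
  dept_id=6: MIN(hire_year) = 2012
  dept_id=8: MIN(hire_year) = 2021
  dept_id=9: MIN(hire_year) = 2013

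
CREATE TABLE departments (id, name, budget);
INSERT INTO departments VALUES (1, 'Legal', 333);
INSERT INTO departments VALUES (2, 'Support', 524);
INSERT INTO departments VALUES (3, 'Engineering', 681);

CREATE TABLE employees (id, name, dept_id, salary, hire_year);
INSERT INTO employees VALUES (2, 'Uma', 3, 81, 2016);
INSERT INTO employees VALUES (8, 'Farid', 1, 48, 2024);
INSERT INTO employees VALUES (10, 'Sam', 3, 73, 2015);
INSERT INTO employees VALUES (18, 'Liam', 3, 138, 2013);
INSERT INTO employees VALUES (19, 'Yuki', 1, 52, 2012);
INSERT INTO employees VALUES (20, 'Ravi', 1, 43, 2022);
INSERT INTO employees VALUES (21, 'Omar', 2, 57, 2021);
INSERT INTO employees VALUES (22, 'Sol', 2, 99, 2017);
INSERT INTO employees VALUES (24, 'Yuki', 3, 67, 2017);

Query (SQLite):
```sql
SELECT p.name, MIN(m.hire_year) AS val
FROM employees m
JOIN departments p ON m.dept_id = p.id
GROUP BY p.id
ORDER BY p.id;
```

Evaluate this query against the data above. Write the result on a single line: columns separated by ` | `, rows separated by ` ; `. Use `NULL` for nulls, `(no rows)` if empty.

Join each employees row to its departments via dept_id.
Group joined rows by departments.id; compute MIN(m.hire_year) per group.
  1: ids {8, 19, 20} → MIN(m.hire_year)=2012
  2: ids {21, 22} → MIN(m.hire_year)=2017
  3: ids {2, 10, 18, 24} → MIN(m.hire_year)=2013

Legal | 2012 ; Support | 2017 ; Engineering | 2013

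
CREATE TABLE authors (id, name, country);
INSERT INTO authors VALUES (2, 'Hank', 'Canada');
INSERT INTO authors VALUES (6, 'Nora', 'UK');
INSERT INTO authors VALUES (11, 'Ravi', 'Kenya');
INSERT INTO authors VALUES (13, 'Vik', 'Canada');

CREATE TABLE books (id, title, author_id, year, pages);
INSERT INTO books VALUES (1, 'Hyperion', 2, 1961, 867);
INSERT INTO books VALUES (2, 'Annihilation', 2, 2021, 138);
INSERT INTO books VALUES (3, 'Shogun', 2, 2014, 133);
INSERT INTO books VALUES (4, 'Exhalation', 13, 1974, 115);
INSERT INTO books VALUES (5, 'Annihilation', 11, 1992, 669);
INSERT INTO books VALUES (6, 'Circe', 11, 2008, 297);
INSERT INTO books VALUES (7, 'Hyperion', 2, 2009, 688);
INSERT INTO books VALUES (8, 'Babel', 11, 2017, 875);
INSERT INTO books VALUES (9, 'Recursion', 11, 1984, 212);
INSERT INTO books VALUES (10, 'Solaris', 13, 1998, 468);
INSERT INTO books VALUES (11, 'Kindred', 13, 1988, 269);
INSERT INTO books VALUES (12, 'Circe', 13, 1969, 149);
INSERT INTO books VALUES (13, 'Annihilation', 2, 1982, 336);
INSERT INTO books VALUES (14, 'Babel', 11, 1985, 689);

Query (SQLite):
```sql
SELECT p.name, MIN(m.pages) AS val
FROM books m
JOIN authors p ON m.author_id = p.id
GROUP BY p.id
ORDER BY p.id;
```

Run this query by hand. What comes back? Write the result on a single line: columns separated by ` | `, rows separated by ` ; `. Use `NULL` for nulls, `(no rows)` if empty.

Hank | 133 ; Ravi | 212 ; Vik | 115

Join each books row to its authors via author_id.
Group joined rows by authors.id; compute MIN(m.pages) per group.
  2: ids {1, 2, 3, 7, 13} → MIN(m.pages)=133
  11: ids {5, 6, 8, 9, 14} → MIN(m.pages)=212
  13: ids {4, 10, 11, 12} → MIN(m.pages)=115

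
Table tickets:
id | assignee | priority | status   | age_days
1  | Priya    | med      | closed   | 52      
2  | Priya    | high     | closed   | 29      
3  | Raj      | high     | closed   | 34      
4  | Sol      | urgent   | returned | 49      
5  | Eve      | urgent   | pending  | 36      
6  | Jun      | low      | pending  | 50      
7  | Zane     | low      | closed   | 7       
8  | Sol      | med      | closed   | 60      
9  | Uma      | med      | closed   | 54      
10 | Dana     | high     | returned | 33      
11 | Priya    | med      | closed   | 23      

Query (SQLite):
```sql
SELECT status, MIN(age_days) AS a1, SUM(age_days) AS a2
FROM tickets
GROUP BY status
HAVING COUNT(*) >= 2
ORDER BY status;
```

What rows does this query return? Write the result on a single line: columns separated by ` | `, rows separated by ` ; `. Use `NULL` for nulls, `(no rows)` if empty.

Group tickets by status.
Per group compute: MIN(age_days), SUM(age_days).
HAVING: drop groups with fewer than 2 rows.
  closed: ids {1, 2, 3, 7, 8, 9, 11} → MIN(age_days)=7, SUM(age_days)=259
  pending: ids {5, 6} → MIN(age_days)=36, SUM(age_days)=86
  returned: ids {4, 10} → MIN(age_days)=33, SUM(age_days)=82

closed | 7 | 259 ; pending | 36 | 86 ; returned | 33 | 82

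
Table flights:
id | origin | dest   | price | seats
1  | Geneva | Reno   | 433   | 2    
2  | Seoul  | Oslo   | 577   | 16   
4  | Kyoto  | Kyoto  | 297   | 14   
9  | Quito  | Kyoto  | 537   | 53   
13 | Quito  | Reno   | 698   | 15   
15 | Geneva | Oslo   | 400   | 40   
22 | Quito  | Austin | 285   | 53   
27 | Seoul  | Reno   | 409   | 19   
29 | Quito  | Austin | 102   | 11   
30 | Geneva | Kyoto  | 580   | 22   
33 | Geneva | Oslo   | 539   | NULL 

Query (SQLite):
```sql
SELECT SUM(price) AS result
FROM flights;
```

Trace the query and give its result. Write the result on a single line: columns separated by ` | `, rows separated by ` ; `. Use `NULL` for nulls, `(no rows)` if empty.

4857

All price values: [433, 577, 297, 537, 698, 400, 285, 409, 102, 580, 539].
SUM of non-NULL values = 4857.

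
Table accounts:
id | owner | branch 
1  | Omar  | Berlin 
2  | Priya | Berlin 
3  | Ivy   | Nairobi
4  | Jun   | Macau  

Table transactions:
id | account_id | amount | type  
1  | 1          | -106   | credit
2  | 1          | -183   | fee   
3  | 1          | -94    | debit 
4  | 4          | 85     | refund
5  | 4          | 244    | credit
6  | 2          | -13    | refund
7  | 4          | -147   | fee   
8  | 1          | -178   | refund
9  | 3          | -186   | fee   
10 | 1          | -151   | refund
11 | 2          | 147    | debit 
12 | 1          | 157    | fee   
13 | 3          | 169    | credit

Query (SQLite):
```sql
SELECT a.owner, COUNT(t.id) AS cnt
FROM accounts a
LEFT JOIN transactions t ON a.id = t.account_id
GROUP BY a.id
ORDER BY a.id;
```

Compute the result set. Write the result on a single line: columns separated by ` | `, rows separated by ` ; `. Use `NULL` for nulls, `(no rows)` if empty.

LEFT JOIN keeps every accounts row; unmatched ones get NULL for transactions columns.
Group by accounts.id and compute COUNT(t.id). COUNT(col) of an all-NULL group is 0.
  1: ids {1, 2, 3, 8, 10, 12} → COUNT(t.id)=6
  2: ids {6, 11} → COUNT(t.id)=2
  3: ids {9, 13} → COUNT(t.id)=2
  4: ids {4, 5, 7} → COUNT(t.id)=3

Omar | 6 ; Priya | 2 ; Ivy | 2 ; Jun | 3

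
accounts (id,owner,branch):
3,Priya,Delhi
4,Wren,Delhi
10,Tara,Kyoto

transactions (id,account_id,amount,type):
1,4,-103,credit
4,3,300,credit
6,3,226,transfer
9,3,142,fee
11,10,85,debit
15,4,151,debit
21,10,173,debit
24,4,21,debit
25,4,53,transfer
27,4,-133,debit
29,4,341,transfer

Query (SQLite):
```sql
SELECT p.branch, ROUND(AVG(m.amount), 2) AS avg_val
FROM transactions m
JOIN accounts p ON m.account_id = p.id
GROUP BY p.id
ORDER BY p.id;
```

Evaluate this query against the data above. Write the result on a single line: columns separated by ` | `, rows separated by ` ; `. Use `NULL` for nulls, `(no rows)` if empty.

Delhi | 222.67 ; Delhi | 55 ; Kyoto | 129

Join each transactions row to its accounts via account_id.
Group joined rows by accounts.id; compute ROUND(AVG(m.amount), 2) per group.
  3: ids {4, 6, 9} → ROUND(AVG(m.amount), 2)=222.67
  4: ids {1, 15, 24, 25, 27, 29} → ROUND(AVG(m.amount), 2)=55
  10: ids {11, 21} → ROUND(AVG(m.amount), 2)=129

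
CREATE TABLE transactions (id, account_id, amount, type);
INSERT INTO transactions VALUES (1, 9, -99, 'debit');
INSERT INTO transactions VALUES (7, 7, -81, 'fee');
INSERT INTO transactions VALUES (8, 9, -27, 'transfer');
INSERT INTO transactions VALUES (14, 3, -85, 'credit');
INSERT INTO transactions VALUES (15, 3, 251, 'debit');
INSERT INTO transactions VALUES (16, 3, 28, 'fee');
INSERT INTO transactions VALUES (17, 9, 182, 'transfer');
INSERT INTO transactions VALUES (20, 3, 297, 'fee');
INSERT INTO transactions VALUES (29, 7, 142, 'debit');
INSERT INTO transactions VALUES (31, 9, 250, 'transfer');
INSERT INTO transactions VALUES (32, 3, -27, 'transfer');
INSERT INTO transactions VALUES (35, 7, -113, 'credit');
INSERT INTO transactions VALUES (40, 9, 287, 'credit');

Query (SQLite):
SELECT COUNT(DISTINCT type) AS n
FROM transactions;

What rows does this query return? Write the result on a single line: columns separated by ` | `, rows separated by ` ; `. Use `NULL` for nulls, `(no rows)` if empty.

Count distinct non-NULL type values.

4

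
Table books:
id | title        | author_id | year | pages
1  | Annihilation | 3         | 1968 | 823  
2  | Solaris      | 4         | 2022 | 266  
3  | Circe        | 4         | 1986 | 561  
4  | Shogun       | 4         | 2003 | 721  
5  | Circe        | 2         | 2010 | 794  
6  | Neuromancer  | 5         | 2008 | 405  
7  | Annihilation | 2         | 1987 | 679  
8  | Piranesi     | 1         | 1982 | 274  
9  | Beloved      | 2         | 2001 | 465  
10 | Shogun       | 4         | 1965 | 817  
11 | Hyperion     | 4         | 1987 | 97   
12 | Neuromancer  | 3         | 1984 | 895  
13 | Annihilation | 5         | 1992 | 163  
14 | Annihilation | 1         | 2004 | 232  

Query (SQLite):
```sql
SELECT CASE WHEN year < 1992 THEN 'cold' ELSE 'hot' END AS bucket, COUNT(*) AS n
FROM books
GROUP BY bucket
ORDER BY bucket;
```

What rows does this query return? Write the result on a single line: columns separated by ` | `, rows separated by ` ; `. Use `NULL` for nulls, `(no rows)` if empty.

Bucket rows by year < 1992 → 'cold' else 'hot'; count each bucket.

cold | 7 ; hot | 7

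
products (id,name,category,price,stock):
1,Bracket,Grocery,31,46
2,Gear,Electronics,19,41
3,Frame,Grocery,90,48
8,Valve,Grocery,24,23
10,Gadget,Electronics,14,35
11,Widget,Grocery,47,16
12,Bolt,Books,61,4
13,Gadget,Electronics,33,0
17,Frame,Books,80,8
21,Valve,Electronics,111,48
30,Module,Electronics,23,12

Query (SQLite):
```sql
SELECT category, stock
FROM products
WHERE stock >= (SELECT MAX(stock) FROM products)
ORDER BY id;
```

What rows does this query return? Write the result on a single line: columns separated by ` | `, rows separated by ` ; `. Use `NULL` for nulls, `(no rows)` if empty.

Grocery | 48 ; Electronics | 48

Scalar subquery: MAX(stock) over all products rows = 48.
Keep rows where stock >= that value.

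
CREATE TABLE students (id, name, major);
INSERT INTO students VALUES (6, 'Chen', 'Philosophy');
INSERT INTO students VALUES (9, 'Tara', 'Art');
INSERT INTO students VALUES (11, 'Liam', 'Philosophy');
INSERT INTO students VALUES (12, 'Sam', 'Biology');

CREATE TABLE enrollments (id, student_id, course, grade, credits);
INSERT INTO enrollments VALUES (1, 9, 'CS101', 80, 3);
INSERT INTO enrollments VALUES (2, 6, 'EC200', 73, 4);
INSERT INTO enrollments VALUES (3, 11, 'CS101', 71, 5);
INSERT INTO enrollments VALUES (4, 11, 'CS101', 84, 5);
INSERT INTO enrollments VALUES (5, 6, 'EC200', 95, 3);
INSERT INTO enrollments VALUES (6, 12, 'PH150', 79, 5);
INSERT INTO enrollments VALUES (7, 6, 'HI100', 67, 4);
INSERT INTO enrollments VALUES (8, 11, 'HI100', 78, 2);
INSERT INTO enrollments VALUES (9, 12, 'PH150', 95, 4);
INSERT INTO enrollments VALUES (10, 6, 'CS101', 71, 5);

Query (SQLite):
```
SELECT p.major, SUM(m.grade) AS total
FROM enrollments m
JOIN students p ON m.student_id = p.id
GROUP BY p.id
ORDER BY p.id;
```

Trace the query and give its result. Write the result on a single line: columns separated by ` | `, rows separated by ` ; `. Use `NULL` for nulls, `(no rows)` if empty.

Philosophy | 306 ; Art | 80 ; Philosophy | 233 ; Biology | 174

Join each enrollments row to its students via student_id.
Group joined rows by students.id; compute SUM(m.grade) per group.
  6: ids {2, 5, 7, 10} → SUM(m.grade)=306
  9: ids {1} → SUM(m.grade)=80
  11: ids {3, 4, 8} → SUM(m.grade)=233
  12: ids {6, 9} → SUM(m.grade)=174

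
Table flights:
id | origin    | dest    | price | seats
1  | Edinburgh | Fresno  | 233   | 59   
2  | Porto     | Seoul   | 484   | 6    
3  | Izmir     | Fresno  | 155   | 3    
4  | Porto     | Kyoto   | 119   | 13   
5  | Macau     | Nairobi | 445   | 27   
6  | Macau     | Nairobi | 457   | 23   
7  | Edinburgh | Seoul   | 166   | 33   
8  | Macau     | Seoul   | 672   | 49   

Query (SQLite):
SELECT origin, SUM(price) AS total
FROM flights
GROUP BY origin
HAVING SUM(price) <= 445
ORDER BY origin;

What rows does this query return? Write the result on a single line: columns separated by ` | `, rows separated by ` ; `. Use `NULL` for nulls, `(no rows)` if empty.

Edinburgh | 399 ; Izmir | 155

Partition flights by origin; compute SUM(price) within each group.
HAVING: keep groups where SUM(price) <= 445.
  Edinburgh: ids {1, 7} → SUM(price)=399
  Izmir: ids {3} → SUM(price)=155
  Macau: ids {5, 6, 8} → SUM(price)=1574
  Porto: ids {2, 4} → SUM(price)=603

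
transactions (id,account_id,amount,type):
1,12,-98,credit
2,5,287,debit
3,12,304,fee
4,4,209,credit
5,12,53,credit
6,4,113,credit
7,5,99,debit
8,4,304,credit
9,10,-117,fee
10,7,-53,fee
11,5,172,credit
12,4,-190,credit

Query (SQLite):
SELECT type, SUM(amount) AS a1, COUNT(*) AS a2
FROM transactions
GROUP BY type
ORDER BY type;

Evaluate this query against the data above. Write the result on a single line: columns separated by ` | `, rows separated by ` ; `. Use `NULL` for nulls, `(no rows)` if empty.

credit | 563 | 7 ; debit | 386 | 2 ; fee | 134 | 3

Group transactions by type.
Per group compute: SUM(amount), COUNT(*).
  credit: ids {1, 4, 5, 6, 8, 11, 12} → SUM(amount)=563, COUNT(*)=7
  debit: ids {2, 7} → SUM(amount)=386, COUNT(*)=2
  fee: ids {3, 9, 10} → SUM(amount)=134, COUNT(*)=3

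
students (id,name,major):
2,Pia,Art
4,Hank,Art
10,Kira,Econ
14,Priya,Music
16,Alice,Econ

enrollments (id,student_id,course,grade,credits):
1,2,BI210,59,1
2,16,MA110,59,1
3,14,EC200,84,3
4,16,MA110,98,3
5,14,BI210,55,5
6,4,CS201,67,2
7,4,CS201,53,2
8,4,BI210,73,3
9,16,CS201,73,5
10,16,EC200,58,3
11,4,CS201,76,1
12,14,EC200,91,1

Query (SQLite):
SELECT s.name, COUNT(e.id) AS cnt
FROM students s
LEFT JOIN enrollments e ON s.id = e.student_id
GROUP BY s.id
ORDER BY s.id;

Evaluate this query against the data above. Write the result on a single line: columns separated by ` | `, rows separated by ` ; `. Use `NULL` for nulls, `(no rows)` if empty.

Pia | 1 ; Hank | 4 ; Kira | 0 ; Priya | 3 ; Alice | 4

LEFT JOIN keeps every students row; unmatched ones get NULL for enrollments columns.
Group by students.id and compute COUNT(e.id). COUNT(col) of an all-NULL group is 0.
  2: ids {1} → COUNT(e.id)=1
  4: ids {6, 7, 8, 11} → COUNT(e.id)=4
  10: ids {—} → COUNT(e.id)=0
  14: ids {3, 5, 12} → COUNT(e.id)=3
  16: ids {2, 4, 9, 10} → COUNT(e.id)=4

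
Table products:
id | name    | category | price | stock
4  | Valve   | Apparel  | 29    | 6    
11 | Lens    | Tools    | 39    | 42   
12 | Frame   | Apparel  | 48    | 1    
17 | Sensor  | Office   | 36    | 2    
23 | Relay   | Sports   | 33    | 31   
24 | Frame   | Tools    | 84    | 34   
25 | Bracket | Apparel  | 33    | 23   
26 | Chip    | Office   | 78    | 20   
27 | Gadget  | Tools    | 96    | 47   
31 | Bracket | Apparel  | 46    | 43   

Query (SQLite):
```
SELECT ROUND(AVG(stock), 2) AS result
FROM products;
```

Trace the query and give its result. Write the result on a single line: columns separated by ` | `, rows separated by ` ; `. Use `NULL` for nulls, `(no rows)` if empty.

24.9

All stock values: [6, 42, 1, 2, 31, 34, 23, 20, 47, 43].
AVG = 249 / 10 (rounded to 2 dp).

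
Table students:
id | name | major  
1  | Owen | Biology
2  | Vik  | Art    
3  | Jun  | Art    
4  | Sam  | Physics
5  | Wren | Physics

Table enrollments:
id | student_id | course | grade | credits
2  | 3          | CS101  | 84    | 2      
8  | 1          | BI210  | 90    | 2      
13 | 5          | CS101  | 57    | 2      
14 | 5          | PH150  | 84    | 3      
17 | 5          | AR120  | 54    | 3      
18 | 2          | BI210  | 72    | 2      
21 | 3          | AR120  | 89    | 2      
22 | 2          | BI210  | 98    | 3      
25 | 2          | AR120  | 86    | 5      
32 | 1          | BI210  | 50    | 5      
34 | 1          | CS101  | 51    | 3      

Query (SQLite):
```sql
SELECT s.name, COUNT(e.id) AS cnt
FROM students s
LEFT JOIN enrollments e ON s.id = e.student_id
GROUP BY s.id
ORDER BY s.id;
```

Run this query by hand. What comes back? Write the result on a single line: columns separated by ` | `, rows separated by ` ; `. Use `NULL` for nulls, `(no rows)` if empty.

LEFT JOIN keeps every students row; unmatched ones get NULL for enrollments columns.
Group by students.id and compute COUNT(e.id). COUNT(col) of an all-NULL group is 0.
  1: ids {8, 32, 34} → COUNT(e.id)=3
  2: ids {18, 22, 25} → COUNT(e.id)=3
  3: ids {2, 21} → COUNT(e.id)=2
  4: ids {—} → COUNT(e.id)=0
  5: ids {13, 14, 17} → COUNT(e.id)=3

Owen | 3 ; Vik | 3 ; Jun | 2 ; Sam | 0 ; Wren | 3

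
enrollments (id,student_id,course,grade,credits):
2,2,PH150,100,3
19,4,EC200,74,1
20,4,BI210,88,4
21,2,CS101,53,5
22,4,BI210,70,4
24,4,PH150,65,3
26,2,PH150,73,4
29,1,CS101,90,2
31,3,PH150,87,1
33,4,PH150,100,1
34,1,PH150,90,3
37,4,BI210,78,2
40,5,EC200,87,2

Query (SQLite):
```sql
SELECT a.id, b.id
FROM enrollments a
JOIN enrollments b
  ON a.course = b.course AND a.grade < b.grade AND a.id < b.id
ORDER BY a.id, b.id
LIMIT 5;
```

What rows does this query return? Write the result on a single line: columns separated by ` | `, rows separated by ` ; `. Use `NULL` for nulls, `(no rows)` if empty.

Pairs (a,b) with same course, a.grade < b.grade, a.id < b.id.
course groups: BI210:{20,22,37} CS101:{21,29} EC200:{19,40} PH150:{2,24,26,31,33,34}
Ordered by (a.id, b.id); first 5.

19 | 40 ; 21 | 29 ; 22 | 37 ; 24 | 26 ; 24 | 31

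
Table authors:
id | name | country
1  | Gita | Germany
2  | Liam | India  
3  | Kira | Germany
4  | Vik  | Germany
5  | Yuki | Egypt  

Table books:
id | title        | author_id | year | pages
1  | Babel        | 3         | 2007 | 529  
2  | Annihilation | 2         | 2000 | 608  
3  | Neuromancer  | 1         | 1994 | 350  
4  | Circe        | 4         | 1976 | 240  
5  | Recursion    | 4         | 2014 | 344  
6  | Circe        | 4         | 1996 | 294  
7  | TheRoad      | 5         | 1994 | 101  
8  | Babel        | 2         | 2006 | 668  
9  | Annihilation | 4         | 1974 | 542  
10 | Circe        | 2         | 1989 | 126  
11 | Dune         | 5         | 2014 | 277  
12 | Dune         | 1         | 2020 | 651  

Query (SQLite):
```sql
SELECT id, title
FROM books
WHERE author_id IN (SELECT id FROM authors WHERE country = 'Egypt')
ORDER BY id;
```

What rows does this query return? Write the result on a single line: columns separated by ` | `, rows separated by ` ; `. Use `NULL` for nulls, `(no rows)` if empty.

Inner query: authors.id where country = 'Egypt'.
Outer: keep books rows whose author_id is in that set.
Inner query → {5}

7 | TheRoad ; 11 | Dune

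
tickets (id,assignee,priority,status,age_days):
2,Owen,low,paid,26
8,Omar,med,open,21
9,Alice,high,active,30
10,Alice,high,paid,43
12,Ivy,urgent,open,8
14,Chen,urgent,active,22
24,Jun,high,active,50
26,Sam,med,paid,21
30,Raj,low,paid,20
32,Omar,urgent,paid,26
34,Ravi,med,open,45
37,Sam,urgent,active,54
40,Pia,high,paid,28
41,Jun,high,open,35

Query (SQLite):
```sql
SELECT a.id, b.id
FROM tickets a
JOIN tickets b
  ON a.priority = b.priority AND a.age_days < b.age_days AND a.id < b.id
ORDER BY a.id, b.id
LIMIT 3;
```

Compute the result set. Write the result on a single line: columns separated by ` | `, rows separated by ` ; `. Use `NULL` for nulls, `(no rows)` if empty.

Pairs (a,b) with same priority, a.age_days < b.age_days, a.id < b.id.
priority groups: high:{9,10,24,40,41} low:{2,30} med:{8,26,34} urgent:{12,14,32,37}
Ordered by (a.id, b.id); first 3.

8 | 34 ; 9 | 10 ; 9 | 24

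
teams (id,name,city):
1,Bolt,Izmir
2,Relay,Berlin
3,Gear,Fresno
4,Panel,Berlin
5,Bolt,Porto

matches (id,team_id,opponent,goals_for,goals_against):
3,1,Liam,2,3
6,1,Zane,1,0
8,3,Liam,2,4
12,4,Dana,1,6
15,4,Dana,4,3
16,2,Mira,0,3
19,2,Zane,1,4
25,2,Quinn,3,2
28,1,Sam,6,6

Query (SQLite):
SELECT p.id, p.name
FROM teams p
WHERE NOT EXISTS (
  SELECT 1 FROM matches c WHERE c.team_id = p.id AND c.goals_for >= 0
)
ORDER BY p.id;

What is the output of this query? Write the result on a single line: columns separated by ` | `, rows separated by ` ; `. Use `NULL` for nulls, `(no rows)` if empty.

For each teams row, check whether any matches with matching team_id has goals_for >= 0.
Keep rows where that is false.

5 | Bolt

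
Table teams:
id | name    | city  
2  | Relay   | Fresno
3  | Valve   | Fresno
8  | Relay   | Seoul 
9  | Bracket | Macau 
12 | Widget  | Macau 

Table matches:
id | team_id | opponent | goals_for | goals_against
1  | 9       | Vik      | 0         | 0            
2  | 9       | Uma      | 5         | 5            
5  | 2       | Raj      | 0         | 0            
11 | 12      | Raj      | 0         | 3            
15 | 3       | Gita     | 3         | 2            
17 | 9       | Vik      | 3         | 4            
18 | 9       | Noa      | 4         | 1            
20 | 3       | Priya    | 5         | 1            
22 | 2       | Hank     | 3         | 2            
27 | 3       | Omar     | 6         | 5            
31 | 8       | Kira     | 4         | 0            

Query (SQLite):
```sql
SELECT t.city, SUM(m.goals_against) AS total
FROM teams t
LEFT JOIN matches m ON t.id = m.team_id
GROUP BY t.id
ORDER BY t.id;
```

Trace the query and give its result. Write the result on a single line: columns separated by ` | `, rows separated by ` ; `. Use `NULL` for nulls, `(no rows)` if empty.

LEFT JOIN keeps every teams row; unmatched ones get NULL for matches columns.
Group by teams.id and compute SUM(m.goals_against). SUM over an all-NULL group is NULL.
  2: ids {5, 22} → SUM(m.goals_against)=2
  3: ids {15, 20, 27} → SUM(m.goals_against)=8
  8: ids {31} → SUM(m.goals_against)=0
  9: ids {1, 2, 17, 18} → SUM(m.goals_against)=10
  12: ids {11} → SUM(m.goals_against)=3

Fresno | 2 ; Fresno | 8 ; Seoul | 0 ; Macau | 10 ; Macau | 3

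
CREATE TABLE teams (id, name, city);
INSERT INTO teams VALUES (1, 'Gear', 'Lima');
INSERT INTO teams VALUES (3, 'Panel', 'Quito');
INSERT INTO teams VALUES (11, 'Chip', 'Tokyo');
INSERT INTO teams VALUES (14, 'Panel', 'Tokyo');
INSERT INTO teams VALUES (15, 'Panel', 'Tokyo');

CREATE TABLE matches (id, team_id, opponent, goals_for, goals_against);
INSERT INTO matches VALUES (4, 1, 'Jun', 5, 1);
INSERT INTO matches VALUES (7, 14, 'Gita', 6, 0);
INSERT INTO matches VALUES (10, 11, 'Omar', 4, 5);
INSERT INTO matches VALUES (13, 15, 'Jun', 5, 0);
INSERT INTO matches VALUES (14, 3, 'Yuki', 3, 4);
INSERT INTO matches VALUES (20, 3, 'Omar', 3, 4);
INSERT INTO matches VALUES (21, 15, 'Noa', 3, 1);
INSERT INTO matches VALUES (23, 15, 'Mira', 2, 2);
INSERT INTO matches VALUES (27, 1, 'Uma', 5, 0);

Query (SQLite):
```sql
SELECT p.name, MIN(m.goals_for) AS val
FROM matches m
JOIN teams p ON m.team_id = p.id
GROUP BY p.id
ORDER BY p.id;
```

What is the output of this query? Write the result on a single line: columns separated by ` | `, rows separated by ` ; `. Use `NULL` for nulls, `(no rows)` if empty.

Gear | 5 ; Panel | 3 ; Chip | 4 ; Panel | 6 ; Panel | 2

Join each matches row to its teams via team_id.
Group joined rows by teams.id; compute MIN(m.goals_for) per group.
  1: ids {4, 27} → MIN(m.goals_for)=5
  3: ids {14, 20} → MIN(m.goals_for)=3
  11: ids {10} → MIN(m.goals_for)=4
  14: ids {7} → MIN(m.goals_for)=6
  15: ids {13, 21, 23} → MIN(m.goals_for)=2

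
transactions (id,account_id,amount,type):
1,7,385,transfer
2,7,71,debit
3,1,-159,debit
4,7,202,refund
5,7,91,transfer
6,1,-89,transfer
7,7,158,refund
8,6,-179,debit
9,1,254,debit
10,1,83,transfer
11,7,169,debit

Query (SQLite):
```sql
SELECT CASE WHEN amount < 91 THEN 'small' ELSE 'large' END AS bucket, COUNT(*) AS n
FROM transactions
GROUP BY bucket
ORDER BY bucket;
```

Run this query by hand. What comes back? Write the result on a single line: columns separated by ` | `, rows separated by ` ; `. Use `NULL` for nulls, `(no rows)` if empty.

large | 6 ; small | 5

Bucket rows by amount < 91 → 'small' else 'large'; count each bucket.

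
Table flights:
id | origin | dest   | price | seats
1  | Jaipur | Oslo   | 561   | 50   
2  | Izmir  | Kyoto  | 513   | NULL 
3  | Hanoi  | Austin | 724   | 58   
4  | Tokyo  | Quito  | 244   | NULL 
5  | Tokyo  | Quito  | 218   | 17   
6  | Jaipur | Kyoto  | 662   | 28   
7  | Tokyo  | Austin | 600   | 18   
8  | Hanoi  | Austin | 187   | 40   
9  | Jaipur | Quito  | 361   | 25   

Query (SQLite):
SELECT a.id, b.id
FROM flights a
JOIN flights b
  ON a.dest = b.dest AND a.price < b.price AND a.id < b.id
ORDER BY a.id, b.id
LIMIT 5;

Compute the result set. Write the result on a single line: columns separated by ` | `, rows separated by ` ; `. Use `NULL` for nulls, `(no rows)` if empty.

Pairs (a,b) with same dest, a.price < b.price, a.id < b.id.
dest groups: Austin:{3,7,8} Kyoto:{2,6} Oslo:{1} Quito:{4,5,9}
Ordered by (a.id, b.id); first 5.

2 | 6 ; 4 | 9 ; 5 | 9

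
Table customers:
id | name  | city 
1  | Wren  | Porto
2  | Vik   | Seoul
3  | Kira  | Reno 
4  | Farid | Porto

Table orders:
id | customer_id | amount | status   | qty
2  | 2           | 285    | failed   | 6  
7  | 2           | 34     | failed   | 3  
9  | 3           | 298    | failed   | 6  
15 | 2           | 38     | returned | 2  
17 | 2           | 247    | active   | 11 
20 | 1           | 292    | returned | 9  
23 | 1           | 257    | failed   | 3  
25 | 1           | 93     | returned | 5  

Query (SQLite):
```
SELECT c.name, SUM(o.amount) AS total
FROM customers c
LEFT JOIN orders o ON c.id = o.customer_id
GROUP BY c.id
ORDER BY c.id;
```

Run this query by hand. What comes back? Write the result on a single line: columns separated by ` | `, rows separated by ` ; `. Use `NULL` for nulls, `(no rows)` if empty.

Wren | 642 ; Vik | 604 ; Kira | 298 ; Farid | NULL

LEFT JOIN keeps every customers row; unmatched ones get NULL for orders columns.
Group by customers.id and compute SUM(o.amount). SUM over an all-NULL group is NULL.
  1: ids {20, 23, 25} → SUM(o.amount)=642
  2: ids {2, 7, 15, 17} → SUM(o.amount)=604
  3: ids {9} → SUM(o.amount)=298
  4: ids {—} → SUM(o.amount)=NULL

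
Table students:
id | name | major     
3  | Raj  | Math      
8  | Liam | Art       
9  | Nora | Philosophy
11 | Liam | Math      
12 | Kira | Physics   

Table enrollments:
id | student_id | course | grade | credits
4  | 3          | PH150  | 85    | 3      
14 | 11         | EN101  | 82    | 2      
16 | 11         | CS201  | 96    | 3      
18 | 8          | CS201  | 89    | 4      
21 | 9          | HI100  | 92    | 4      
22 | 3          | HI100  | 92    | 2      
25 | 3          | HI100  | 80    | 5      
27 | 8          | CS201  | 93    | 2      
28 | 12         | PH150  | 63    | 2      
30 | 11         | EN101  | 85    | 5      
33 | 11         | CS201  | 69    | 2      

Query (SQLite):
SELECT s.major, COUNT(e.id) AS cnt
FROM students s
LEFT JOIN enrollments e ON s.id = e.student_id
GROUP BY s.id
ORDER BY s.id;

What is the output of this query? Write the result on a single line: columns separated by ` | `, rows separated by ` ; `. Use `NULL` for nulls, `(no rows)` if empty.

LEFT JOIN keeps every students row; unmatched ones get NULL for enrollments columns.
Group by students.id and compute COUNT(e.id). COUNT(col) of an all-NULL group is 0.
  3: ids {4, 22, 25} → COUNT(e.id)=3
  8: ids {18, 27} → COUNT(e.id)=2
  9: ids {21} → COUNT(e.id)=1
  11: ids {14, 16, 30, 33} → COUNT(e.id)=4
  12: ids {28} → COUNT(e.id)=1

Math | 3 ; Art | 2 ; Philosophy | 1 ; Math | 4 ; Physics | 1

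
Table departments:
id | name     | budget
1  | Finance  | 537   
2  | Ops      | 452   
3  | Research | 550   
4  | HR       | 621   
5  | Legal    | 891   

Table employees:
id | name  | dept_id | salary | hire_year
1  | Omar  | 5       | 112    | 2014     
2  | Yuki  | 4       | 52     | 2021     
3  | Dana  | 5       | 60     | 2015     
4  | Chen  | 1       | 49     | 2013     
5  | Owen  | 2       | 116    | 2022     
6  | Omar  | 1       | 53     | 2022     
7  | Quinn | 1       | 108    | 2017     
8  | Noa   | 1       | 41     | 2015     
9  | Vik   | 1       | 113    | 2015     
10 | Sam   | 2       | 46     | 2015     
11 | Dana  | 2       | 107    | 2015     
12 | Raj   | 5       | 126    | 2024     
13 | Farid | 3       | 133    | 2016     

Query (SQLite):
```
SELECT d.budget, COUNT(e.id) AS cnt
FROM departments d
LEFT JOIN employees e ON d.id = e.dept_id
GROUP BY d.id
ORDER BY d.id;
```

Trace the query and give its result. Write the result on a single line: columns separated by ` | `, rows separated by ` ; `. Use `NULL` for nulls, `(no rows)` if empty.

537 | 5 ; 452 | 3 ; 550 | 1 ; 621 | 1 ; 891 | 3

LEFT JOIN keeps every departments row; unmatched ones get NULL for employees columns.
Group by departments.id and compute COUNT(e.id). COUNT(col) of an all-NULL group is 0.
  1: ids {4, 6, 7, 8, 9} → COUNT(e.id)=5
  2: ids {5, 10, 11} → COUNT(e.id)=3
  3: ids {13} → COUNT(e.id)=1
  4: ids {2} → COUNT(e.id)=1
  5: ids {1, 3, 12} → COUNT(e.id)=3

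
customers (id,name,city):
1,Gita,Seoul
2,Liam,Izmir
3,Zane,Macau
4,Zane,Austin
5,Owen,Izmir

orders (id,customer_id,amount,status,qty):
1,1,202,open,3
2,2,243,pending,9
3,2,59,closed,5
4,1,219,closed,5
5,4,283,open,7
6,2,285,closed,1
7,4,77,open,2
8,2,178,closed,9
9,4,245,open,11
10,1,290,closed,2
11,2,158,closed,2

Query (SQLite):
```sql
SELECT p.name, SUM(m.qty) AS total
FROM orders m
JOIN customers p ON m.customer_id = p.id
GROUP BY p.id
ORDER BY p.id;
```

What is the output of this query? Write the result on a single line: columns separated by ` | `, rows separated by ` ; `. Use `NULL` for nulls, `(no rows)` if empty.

Join each orders row to its customers via customer_id.
Group joined rows by customers.id; compute SUM(m.qty) per group.
  1: ids {1, 4, 10} → SUM(m.qty)=10
  2: ids {2, 3, 6, 8, 11} → SUM(m.qty)=26
  4: ids {5, 7, 9} → SUM(m.qty)=20

Gita | 10 ; Liam | 26 ; Zane | 20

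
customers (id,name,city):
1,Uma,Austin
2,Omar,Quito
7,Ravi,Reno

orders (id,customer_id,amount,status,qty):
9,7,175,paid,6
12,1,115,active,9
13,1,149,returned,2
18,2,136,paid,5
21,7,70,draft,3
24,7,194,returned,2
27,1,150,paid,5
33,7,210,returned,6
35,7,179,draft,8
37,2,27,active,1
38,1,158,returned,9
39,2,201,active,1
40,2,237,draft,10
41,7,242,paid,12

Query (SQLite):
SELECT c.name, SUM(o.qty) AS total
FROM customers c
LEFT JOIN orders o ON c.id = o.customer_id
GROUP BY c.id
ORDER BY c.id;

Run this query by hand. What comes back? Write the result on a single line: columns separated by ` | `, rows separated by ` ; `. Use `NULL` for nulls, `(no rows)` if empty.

LEFT JOIN keeps every customers row; unmatched ones get NULL for orders columns.
Group by customers.id and compute SUM(o.qty). SUM over an all-NULL group is NULL.
  1: ids {12, 13, 27, 38} → SUM(o.qty)=25
  2: ids {18, 37, 39, 40} → SUM(o.qty)=17
  7: ids {9, 21, 24, 33, 35, 41} → SUM(o.qty)=37

Uma | 25 ; Omar | 17 ; Ravi | 37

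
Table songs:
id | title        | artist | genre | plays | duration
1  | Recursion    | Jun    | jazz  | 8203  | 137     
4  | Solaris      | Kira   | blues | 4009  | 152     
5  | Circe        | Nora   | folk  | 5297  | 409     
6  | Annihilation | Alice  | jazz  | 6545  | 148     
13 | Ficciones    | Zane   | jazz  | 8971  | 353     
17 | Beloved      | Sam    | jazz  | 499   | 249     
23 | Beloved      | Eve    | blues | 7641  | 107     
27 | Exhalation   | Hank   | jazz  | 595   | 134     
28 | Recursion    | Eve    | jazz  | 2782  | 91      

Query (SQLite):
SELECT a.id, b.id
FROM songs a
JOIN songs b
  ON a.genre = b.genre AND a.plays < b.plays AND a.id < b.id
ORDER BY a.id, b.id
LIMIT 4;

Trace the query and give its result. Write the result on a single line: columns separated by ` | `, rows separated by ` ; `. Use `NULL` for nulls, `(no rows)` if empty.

1 | 13 ; 4 | 23 ; 6 | 13 ; 17 | 27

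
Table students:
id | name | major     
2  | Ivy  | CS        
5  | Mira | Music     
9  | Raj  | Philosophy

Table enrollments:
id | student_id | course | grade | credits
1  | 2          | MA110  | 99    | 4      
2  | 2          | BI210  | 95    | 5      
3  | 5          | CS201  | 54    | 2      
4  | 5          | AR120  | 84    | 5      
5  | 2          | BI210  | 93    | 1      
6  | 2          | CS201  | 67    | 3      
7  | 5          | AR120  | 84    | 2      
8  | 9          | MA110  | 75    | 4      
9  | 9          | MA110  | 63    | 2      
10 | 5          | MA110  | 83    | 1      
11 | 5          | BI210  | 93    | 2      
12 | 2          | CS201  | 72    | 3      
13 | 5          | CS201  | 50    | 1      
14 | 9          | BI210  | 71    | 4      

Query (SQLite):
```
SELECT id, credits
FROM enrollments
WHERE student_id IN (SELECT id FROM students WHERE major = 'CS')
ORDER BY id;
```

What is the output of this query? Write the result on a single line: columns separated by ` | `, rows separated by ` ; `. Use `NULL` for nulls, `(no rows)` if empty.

1 | 4 ; 2 | 5 ; 5 | 1 ; 6 | 3 ; 12 | 3

Inner query: students.id where major = 'CS'.
Outer: keep enrollments rows whose student_id is in that set.
Inner query → {2}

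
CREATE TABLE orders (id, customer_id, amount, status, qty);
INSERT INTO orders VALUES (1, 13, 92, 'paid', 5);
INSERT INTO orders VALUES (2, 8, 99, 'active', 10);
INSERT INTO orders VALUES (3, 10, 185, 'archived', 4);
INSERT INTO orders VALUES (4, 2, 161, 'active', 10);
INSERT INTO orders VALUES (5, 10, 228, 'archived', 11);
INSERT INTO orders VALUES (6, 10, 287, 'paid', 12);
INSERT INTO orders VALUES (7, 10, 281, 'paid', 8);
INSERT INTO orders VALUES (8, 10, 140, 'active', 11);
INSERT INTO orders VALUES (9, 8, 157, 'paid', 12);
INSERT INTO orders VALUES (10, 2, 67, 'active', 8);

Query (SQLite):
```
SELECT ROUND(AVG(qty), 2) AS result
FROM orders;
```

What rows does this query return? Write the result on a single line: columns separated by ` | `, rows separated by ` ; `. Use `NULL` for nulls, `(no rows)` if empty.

All qty values: [5, 10, 4, 10, 11, 12, 8, 11, 12, 8].
AVG = 91 / 10 (rounded to 2 dp).

9.1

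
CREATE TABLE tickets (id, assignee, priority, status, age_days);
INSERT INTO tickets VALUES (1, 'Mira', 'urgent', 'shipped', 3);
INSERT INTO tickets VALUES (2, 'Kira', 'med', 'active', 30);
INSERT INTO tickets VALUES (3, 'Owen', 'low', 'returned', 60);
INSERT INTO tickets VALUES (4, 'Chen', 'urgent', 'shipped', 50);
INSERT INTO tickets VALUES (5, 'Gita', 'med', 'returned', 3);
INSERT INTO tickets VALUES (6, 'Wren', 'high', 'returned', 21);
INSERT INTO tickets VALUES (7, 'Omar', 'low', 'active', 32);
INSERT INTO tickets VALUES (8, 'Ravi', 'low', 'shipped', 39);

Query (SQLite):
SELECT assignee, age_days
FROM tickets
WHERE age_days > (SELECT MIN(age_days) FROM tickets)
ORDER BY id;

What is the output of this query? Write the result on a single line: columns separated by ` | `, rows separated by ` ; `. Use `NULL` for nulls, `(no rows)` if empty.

Scalar subquery: MIN(age_days) over all tickets rows = 3.
Keep rows where age_days > that value.

Kira | 30 ; Owen | 60 ; Chen | 50 ; Wren | 21 ; Omar | 32 ; Ravi | 39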